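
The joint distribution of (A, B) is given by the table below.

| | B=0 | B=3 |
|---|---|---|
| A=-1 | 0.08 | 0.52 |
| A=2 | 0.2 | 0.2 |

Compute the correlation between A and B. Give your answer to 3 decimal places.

-0.400

E[A] = 0.2,  E[B] = 2.16
E[AB] = -0.36
cov(A,B) = E[AB] − E[A]E[B] = -0.36 − (0.2)(2.16) = -0.792
Var(A) = 2.16,  Var(B) = 1.8144
ρ = -0.792 / √(2.16·1.8144) ≈ -0.400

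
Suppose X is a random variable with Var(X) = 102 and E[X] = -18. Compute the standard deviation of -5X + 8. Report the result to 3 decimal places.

Var(-5X + 8) = (-5)²·102 = 2550
sd(-5X + 8) = √2550 ≈ 50.498

50.498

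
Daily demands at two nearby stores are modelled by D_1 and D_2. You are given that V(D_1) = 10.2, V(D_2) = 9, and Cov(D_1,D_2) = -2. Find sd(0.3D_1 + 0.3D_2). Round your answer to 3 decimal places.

V(0.3D_1 + 0.3D_2) = (0.3)²·V(D_1) + (0.3)²·V(D_2) + 2·(0.3)·(0.3)·Cov(D_1,D_2)
= 0.09·10.2 + 0.09·9 + 0.18·-2 = 1.368
sd(0.3D_1 + 0.3D_2) = √1.368 ≈ 1.170

1.170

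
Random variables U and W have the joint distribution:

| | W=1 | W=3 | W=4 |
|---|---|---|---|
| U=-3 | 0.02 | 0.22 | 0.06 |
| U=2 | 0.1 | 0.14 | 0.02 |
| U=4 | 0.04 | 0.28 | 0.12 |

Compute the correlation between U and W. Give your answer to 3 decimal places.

E[U] = 1.38,  E[W] = 2.88
E[UW] = 3.88
cov(U,W) = E[UW] − E[U]E[W] = 3.88 − (1.38)(2.88) = -0.0944
Var(U) = 8.8756,  Var(W) = 0.8256
ρ = -0.0944 / √(8.8756·0.8256) ≈ -0.035

-0.035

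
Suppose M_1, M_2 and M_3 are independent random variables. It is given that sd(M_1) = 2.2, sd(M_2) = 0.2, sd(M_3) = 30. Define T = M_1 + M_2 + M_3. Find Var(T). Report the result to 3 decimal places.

904.880

Var(M_1) = 4.84, Var(M_2) = 0.04, Var(M_3) = 900
By independence, Var(T) = (1)²Var(M_1) + (1)²Var(M_2) + (1)²Var(M_3)
= (1)²·4.84 + (1)²·0.04 + (1)²·900 = 904.88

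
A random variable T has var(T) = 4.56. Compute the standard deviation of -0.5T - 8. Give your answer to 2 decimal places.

var(-0.5T - 8) = (-0.5)²·4.56 = 1.14
sd(-0.5T - 8) = √1.14 ≈ 1.07

1.07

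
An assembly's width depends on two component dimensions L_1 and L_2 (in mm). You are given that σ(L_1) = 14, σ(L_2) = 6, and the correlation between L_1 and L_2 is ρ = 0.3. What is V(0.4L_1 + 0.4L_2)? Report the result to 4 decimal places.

V(L_1) = (14)² = 196;  V(L_2) = (6)² = 36
Cov(L_1,L_2) = ρ·σ(L_1)·σ(L_2) = 0.3·14·6 = 25.2
V(0.4L_1 + 0.4L_2) = (0.4)²·V(L_1) + (0.4)²·V(L_2) + 2·(0.4)·(0.4)·Cov(L_1,L_2)
= 0.16·196 + 0.16·36 + 0.32·25.2 = 45.184

45.1840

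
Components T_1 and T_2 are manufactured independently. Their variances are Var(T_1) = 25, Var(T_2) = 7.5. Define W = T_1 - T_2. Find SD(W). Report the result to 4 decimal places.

By independence, Var(W) = (1)²Var(T_1) + (-1)²Var(T_2)
= (1)²·25 + (-1)²·7.5 = 32.5
SD(W) = √32.5 ≈ 5.7009

5.7009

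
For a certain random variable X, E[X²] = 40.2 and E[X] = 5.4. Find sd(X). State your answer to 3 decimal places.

3.323

Var(X) = 40.2 − (5.4)² = 11.04
sd(X) = √11.04 ≈ 3.323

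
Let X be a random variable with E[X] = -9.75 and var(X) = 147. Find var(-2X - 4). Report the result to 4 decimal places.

588.0000

var(-2X - 4) = (-2)²·var(X) = 4·147 = 588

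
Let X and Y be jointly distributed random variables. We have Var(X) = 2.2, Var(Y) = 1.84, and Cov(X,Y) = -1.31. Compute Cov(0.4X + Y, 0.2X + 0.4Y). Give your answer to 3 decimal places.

0.440

Cov(0.4X + Y, 0.2X + 0.4Y) = (0.4)(0.2)Var(X) + (1)(0.4)Var(Y) + [(0.4)(0.4) + (1)(0.2)]Cov(X,Y)
= 0.08·2.2 + 0.4·1.84 + 0.36·-1.31 = 0.4404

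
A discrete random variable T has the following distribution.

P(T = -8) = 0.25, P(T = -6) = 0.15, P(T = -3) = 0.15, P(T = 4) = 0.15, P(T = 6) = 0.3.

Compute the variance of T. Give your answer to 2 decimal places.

35.05

E[T] = (-8)(0.25) + (-6)(0.15) + (-3)(0.15) + (4)(0.15) + (6)(0.3) = -0.95
E[T²] = (-8)²(0.25) + (-6)²(0.15) + (-3)²(0.15) + (4)²(0.15) + (6)²(0.3) = 35.95
V(T) = E[T²] − (E[T])² = 35.95 − (-0.95)² = 35.0475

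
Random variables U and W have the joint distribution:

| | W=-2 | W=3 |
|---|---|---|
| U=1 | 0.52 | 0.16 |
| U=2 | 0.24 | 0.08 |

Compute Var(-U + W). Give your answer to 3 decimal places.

E[U] = 1.32,  E[W] = -0.8,  E[UW] = -1.04
Var(U) = 1.96 − (1.32)² = 0.2176;  Var(W) = 5.2 − (-0.8)² = 4.56
Cov(U,W) = -1.04 − (1.32)(-0.8) = 0.016
Var(-U + W) = (-1)²·0.2176 + (1)²·4.56 + 2·(-1)·(1)·0.016 = 4.7456

4.746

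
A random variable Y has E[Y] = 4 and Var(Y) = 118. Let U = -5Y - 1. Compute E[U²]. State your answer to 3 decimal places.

3391.000

E[-5Y - 1] = -5·4 − 1 = -21
Var(-5Y - 1) = (-5)²·118 = 2950
E[U²] = Var(U) + (E[U])² = 2950 + (-21)² = 3391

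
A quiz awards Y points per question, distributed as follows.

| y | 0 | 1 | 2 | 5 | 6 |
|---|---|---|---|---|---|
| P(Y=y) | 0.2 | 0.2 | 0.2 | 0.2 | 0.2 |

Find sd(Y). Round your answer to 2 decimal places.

2.32

E[Y] = (0)(0.2) + (1)(0.2) + (2)(0.2) + (5)(0.2) + (6)(0.2) = 2.8
E[Y²] = (0)²(0.2) + (1)²(0.2) + (2)²(0.2) + (5)²(0.2) + (6)²(0.2) = 13.2
Var(Y) = E[Y²] − (E[Y])² = 13.2 − (2.8)² = 5.36
sd(Y) = √5.36 ≈ 2.32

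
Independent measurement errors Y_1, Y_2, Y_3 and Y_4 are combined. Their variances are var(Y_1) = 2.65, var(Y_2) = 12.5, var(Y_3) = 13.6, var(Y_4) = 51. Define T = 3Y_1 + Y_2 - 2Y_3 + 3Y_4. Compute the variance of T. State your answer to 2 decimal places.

549.75

By independence, var(T) = (3)²var(Y_1) + (1)²var(Y_2) + (-2)²var(Y_3) + (3)²var(Y_4)
= (3)²·2.65 + (1)²·12.5 + (-2)²·13.6 + (3)²·51 = 549.75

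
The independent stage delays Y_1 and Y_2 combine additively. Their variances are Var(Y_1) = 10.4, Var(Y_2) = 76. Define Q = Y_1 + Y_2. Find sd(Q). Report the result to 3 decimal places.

By independence, Var(Q) = (1)²Var(Y_1) + (1)²Var(Y_2)
= (1)²·10.4 + (1)²·76 = 86.4
sd(Q) = √86.4 ≈ 9.295

9.295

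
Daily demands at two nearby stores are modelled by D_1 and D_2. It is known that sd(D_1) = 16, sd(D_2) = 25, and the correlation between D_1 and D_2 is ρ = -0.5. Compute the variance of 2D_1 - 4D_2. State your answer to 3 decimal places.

V(D_1) = (16)² = 256;  V(D_2) = (25)² = 625
cov(D_1,D_2) = ρ·sd(D_1)·sd(D_2) = -0.5·16·25 = -200
V(2D_1 - 4D_2) = (2)²·V(D_1) + (-4)²·V(D_2) + 2·(2)·(-4)·cov(D_1,D_2)
= 4·256 + 16·625 + -16·-200 = 14224

14224.000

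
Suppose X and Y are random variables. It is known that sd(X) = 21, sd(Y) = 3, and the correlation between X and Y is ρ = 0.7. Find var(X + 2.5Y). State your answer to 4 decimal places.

717.7500

var(X) = (21)² = 441;  var(Y) = (3)² = 9
Cov(X,Y) = ρ·sd(X)·sd(Y) = 0.7·21·3 = 44.1
var(X + 2.5Y) = (1)²·var(X) + (2.5)²·var(Y) + 2·(1)·(2.5)·Cov(X,Y)
= 1·441 + 6.25·9 + 5·44.1 = 717.75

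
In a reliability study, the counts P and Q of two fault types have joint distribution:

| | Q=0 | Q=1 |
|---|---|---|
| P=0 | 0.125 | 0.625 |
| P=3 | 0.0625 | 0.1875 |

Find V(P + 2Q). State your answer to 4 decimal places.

2.1094

E[P] = 0.75,  E[Q] = 0.8125,  E[PQ] = 0.5625
V(P) = 2.25 − (0.75)² = 1.6875;  V(Q) = 0.8125 − (0.8125)² = 0.15234375
Cov(P,Q) = 0.5625 − (0.75)(0.8125) = -0.046875
V(P + 2Q) = (1)²·1.6875 + (2)²·0.15234375 + 2·(1)·(2)·-0.046875 = 2.109375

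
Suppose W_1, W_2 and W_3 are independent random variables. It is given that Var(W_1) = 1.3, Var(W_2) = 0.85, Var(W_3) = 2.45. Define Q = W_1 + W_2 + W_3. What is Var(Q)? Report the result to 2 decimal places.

4.60

By independence, Var(Q) = (1)²Var(W_1) + (1)²Var(W_2) + (1)²Var(W_3)
= (1)²·1.3 + (1)²·0.85 + (1)²·2.45 = 4.6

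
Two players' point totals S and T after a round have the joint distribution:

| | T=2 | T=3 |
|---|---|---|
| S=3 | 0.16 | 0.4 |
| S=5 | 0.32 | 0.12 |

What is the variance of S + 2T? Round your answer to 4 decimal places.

1.1136

E[S] = 3.88,  E[T] = 2.52,  E[ST] = 9.56
Var(S) = 16.04 − (3.88)² = 0.9856;  Var(T) = 6.6 − (2.52)² = 0.2496
Cov(S,T) = 9.56 − (3.88)(2.52) = -0.2176
Var(S + 2T) = (1)²·0.9856 + (2)²·0.2496 + 2·(1)·(2)·-0.2176 = 1.1136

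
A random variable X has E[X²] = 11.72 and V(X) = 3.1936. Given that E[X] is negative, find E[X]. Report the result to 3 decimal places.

-2.920

(E[X])² = E[X²] − V(X) = 11.72 − 3.1936 = 8.5264
E[X] = −√8.5264 = -2.92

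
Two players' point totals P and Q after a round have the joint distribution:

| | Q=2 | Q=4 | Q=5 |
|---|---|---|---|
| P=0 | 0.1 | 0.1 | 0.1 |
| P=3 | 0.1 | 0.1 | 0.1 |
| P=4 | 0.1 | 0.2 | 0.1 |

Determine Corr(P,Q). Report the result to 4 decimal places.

E[P] = 2.5,  E[Q] = 3.7
E[PQ] = 9.3
cov(P,Q) = E[PQ] − E[P]E[Q] = 9.3 − (2.5)(3.7) = 0.05
var(P) = 2.85,  var(Q) = 1.41
ρ = 0.05 / √(2.85·1.41) ≈ 0.0249

0.0249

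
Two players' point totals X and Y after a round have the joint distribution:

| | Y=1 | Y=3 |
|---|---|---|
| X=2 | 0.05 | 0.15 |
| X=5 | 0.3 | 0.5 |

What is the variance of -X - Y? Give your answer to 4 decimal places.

2.1100

E[X] = 4.4,  E[Y] = 2.3,  E[XY] = 10
V(X) = 20.8 − (4.4)² = 1.44;  V(Y) = 6.2 − (2.3)² = 0.91
Cov(X,Y) = 10 − (4.4)(2.3) = -0.12
V(-X - Y) = (-1)²·1.44 + (-1)²·0.91 + 2·(-1)·(-1)·-0.12 = 2.11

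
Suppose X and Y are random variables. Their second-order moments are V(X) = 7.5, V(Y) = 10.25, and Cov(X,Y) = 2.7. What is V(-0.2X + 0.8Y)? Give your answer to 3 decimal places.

V(-0.2X + 0.8Y) = (-0.2)²·V(X) + (0.8)²·V(Y) + 2·(-0.2)·(0.8)·Cov(X,Y)
= 0.04·7.5 + 0.64·10.25 + -0.32·2.7 = 5.996

5.996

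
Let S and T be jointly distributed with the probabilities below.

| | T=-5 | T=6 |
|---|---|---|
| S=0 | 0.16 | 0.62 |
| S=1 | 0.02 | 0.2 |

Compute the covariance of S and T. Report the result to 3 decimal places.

0.216

E[S] = 0.22,  E[T] = 4.02
E[ST] = 1.1
cov(S,T) = E[ST] − E[S]E[T] = 1.1 − (0.22)(4.02) = 0.2156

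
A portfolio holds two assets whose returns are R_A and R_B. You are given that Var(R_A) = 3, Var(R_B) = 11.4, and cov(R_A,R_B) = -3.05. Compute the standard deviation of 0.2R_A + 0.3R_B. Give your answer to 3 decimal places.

0.883

Var(0.2R_A + 0.3R_B) = (0.2)²·Var(R_A) + (0.3)²·Var(R_B) + 2·(0.2)·(0.3)·cov(R_A,R_B)
= 0.04·3 + 0.09·11.4 + 0.12·-3.05 = 0.78
SD(0.2R_A + 0.3R_B) = √0.78 ≈ 0.883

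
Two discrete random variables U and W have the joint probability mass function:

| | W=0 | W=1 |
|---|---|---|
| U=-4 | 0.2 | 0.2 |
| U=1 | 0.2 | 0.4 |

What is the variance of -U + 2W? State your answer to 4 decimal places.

6.1600

E[U] = -1,  E[W] = 0.6,  E[UW] = -0.4
Var(U) = 7 − (-1)² = 6;  Var(W) = 0.6 − (0.6)² = 0.24
Cov(U,W) = -0.4 − (-1)(0.6) = 0.2
Var(-U + 2W) = (-1)²·6 + (2)²·0.24 + 2·(-1)·(2)·0.2 = 6.16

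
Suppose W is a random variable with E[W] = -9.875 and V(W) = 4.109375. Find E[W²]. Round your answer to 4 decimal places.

101.6250

E[W²] = V(W) + (E[W])² = 4.109375 + (-9.875)² = 101.625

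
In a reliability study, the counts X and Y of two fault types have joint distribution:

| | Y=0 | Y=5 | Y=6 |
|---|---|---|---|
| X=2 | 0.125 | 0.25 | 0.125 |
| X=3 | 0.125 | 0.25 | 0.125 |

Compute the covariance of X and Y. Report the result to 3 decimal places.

0.000

E[X] = 2.5,  E[Y] = 4
E[XY] = 10
cov(X,Y) = E[XY] − E[X]E[Y] = 10 − (2.5)(4) = 0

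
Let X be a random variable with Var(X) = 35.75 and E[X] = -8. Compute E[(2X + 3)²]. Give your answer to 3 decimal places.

E[2X + 3] = 2·-8 + 3 = -13
Var(2X + 3) = (2)²·35.75 = 143
E[(2X + 3)²] = Var((2X + 3)) + (E[(2X + 3)])² = 143 + (-13)² = 312

312.000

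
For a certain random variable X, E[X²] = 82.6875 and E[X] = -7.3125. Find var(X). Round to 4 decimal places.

var(X) = 82.6875 − (-7.3125)² = 29.21484375

29.2148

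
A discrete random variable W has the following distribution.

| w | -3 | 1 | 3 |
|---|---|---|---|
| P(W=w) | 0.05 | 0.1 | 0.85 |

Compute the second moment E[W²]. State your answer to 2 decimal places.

8.20

E[W²] = (-3)²(0.05) + (1)²(0.1) + (3)²(0.85) = 8.2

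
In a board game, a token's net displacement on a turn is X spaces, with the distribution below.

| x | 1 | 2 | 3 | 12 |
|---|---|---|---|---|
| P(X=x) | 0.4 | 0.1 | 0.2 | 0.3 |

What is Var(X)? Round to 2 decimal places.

E[X] = (1)(0.4) + (2)(0.1) + (3)(0.2) + (12)(0.3) = 4.8
E[X²] = (1)²(0.4) + (2)²(0.1) + (3)²(0.2) + (12)²(0.3) = 45.8
Var(X) = E[X²] − (E[X])² = 45.8 − (4.8)² = 22.76

22.76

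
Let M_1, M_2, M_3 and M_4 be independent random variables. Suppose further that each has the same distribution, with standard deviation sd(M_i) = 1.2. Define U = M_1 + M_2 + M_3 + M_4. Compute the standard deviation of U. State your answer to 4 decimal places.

2.4000

Var(M_i) = (1.2)² = 1.44
By independence, Var(U) = (1)²Var(M_1) + (1)²Var(M_2) + (1)²Var(M_3) + (1)²Var(M_4)
= (1)²·1.44 + (1)²·1.44 + (1)²·1.44 + (1)²·1.44 = 5.76
sd(U) = √5.76 ≈ 2.4000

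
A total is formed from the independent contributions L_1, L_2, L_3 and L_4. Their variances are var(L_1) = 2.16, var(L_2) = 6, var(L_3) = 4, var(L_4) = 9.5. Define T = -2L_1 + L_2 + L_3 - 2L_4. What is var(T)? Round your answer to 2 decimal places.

By independence, var(T) = (-2)²var(L_1) + (1)²var(L_2) + (1)²var(L_3) + (-2)²var(L_4)
= (-2)²·2.16 + (1)²·6 + (1)²·4 + (-2)²·9.5 = 56.64

56.64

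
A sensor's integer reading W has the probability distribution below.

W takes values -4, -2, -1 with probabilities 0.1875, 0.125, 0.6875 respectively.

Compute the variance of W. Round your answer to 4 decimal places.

1.3398

E[W] = (-4)(0.1875) + (-2)(0.125) + (-1)(0.6875) = -1.6875
E[W²] = (-4)²(0.1875) + (-2)²(0.125) + (-1)²(0.6875) = 4.1875
Var(W) = E[W²] − (E[W])² = 4.1875 − (-1.6875)² = 1.33984375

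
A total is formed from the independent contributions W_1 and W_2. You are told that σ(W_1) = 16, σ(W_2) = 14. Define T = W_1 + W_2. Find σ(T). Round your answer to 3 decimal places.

21.260

Var(W_1) = 256, Var(W_2) = 196
By independence, Var(T) = (1)²Var(W_1) + (1)²Var(W_2)
= (1)²·256 + (1)²·196 = 452
σ(T) = √452 ≈ 21.260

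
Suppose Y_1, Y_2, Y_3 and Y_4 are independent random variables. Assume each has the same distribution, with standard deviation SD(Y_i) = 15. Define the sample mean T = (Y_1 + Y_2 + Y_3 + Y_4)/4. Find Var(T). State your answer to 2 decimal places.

Var(Y_i) = (15)² = 225
By independence, Var(T) = (0.25)²Var(Y_1) + (0.25)²Var(Y_2) + (0.25)²Var(Y_3) + (0.25)²Var(Y_4)
= (0.25)²·225 + (0.25)²·225 + (0.25)²·225 + (0.25)²·225 = 56.25

56.25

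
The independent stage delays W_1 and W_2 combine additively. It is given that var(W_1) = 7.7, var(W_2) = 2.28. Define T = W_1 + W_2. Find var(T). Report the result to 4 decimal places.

9.9800

By independence, var(T) = (1)²var(W_1) + (1)²var(W_2)
= (1)²·7.7 + (1)²·2.28 = 9.98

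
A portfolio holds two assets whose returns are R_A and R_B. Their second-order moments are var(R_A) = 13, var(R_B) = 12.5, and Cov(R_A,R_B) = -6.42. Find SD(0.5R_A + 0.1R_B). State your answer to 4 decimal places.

var(0.5R_A + 0.1R_B) = (0.5)²·var(R_A) + (0.1)²·var(R_B) + 2·(0.5)·(0.1)·Cov(R_A,R_B)
= 0.25·13 + 0.01·12.5 + 0.1·-6.42 = 2.733
SD(0.5R_A + 0.1R_B) = √2.733 ≈ 1.6532

1.6532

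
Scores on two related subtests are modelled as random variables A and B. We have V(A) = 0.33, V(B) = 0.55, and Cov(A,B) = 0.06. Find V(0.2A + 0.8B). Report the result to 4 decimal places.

0.3844

V(0.2A + 0.8B) = (0.2)²·V(A) + (0.8)²·V(B) + 2·(0.2)·(0.8)·Cov(A,B)
= 0.04·0.33 + 0.64·0.55 + 0.32·0.06 = 0.3844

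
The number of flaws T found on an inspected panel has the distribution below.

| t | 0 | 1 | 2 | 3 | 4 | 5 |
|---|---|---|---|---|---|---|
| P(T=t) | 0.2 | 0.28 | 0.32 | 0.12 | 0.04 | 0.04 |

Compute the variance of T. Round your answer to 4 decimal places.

1.5904

E[T] = (0)(0.2) + (1)(0.28) + (2)(0.32) + (3)(0.12) + (4)(0.04) + (5)(0.04) = 1.64
E[T²] = (0)²(0.2) + (1)²(0.28) + (2)²(0.32) + (3)²(0.12) + (4)²(0.04) + (5)²(0.04) = 4.28
Var(T) = E[T²] − (E[T])² = 4.28 − (1.64)² = 1.5904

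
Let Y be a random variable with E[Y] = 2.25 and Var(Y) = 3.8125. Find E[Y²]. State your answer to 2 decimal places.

E[Y²] = Var(Y) + (E[Y])² = 3.8125 + (2.25)² = 8.875

8.88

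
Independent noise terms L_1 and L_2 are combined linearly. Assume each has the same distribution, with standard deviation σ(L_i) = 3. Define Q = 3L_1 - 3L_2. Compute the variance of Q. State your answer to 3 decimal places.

162.000

var(L_i) = (3)² = 9
By independence, var(Q) = (3)²var(L_1) + (-3)²var(L_2)
= (3)²·9 + (-3)²·9 = 162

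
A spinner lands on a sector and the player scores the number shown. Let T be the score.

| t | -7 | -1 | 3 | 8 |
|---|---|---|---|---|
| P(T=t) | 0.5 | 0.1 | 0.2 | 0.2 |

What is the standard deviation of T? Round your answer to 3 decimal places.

E[T] = (-7)(0.5) + (-1)(0.1) + (3)(0.2) + (8)(0.2) = -1.4
E[T²] = (-7)²(0.5) + (-1)²(0.1) + (3)²(0.2) + (8)²(0.2) = 39.2
V(T) = E[T²] − (E[T])² = 39.2 − (-1.4)² = 37.24
sd(T) = √37.24 ≈ 6.102

6.102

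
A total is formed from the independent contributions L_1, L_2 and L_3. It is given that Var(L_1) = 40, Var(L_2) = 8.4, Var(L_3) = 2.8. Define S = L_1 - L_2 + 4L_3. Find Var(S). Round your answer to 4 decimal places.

93.2000

By independence, Var(S) = (1)²Var(L_1) + (-1)²Var(L_2) + (4)²Var(L_3)
= (1)²·40 + (-1)²·8.4 + (4)²·2.8 = 93.2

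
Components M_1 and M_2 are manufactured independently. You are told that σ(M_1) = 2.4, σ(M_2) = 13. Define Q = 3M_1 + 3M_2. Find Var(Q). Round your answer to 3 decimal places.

1572.840

Var(M_1) = 5.76, Var(M_2) = 169
By independence, Var(Q) = (3)²Var(M_1) + (3)²Var(M_2)
= (3)²·5.76 + (3)²·169 = 1572.84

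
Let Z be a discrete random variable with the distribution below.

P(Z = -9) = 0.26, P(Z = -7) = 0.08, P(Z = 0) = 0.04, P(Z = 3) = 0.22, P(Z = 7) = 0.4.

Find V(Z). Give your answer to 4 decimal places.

46.2464

E[Z] = (-9)(0.26) + (-7)(0.08) + (0)(0.04) + (3)(0.22) + (7)(0.4) = 0.56
E[Z²] = (-9)²(0.26) + (-7)²(0.08) + (0)²(0.04) + (3)²(0.22) + (7)²(0.4) = 46.56
V(Z) = E[Z²] − (E[Z])² = 46.56 − (0.56)² = 46.2464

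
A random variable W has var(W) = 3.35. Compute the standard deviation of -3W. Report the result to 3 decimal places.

5.491

var(-3W) = (-3)²·3.35 = 30.15
σ(-3W) = √30.15 ≈ 5.491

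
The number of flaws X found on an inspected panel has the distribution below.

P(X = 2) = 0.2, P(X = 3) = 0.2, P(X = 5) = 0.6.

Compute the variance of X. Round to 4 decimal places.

E[X] = (2)(0.2) + (3)(0.2) + (5)(0.6) = 4
E[X²] = (2)²(0.2) + (3)²(0.2) + (5)²(0.6) = 17.6
var(X) = E[X²] − (E[X])² = 17.6 − (4)² = 1.6

1.6000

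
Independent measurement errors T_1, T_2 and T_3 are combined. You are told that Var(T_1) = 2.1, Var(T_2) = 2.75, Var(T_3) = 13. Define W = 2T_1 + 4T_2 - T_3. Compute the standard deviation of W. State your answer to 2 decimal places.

8.09

By independence, Var(W) = (2)²Var(T_1) + (4)²Var(T_2) + (-1)²Var(T_3)
= (2)²·2.1 + (4)²·2.75 + (-1)²·13 = 65.4
sd(W) = √65.4 ≈ 8.09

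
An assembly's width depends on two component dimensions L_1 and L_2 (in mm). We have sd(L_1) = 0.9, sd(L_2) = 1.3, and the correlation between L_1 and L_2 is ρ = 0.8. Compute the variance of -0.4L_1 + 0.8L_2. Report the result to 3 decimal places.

var(L_1) = (0.9)² = 0.81;  var(L_2) = (1.3)² = 1.69
Cov(L_1,L_2) = ρ·sd(L_1)·sd(L_2) = 0.8·0.9·1.3 = 0.936
var(-0.4L_1 + 0.8L_2) = (-0.4)²·var(L_1) + (0.8)²·var(L_2) + 2·(-0.4)·(0.8)·Cov(L_1,L_2)
= 0.16·0.81 + 0.64·1.69 + -0.64·0.936 = 0.61216

0.612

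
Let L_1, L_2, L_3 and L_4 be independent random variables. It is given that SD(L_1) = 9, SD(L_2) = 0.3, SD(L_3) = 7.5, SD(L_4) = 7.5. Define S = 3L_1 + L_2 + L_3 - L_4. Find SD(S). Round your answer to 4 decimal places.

V(L_1) = 81, V(L_2) = 0.09, V(L_3) = 56.25, V(L_4) = 56.25
By independence, V(S) = (3)²V(L_1) + (1)²V(L_2) + (1)²V(L_3) + (-1)²V(L_4)
= (3)²·81 + (1)²·0.09 + (1)²·56.25 + (-1)²·56.25 = 841.59
SD(S) = √841.59 ≈ 29.0102

29.0102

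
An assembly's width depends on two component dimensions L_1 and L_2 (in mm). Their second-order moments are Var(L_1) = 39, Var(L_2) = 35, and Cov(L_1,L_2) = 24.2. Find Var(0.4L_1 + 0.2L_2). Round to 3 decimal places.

Var(0.4L_1 + 0.2L_2) = (0.4)²·Var(L_1) + (0.2)²·Var(L_2) + 2·(0.4)·(0.2)·Cov(L_1,L_2)
= 0.16·39 + 0.04·35 + 0.16·24.2 = 11.512

11.512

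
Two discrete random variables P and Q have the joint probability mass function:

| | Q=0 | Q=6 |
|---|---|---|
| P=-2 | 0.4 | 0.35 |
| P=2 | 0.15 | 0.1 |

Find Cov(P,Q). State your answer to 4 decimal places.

-0.3000

E[P] = -1,  E[Q] = 2.7
E[PQ] = -3
Cov(P,Q) = E[PQ] − E[P]E[Q] = -3 − (-1)(2.7) = -0.3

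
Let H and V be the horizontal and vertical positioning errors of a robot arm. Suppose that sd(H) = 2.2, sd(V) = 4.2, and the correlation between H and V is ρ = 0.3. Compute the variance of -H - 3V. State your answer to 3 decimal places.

var(H) = (2.2)² = 4.84;  var(V) = (4.2)² = 17.64
Cov(H,V) = ρ·sd(H)·sd(V) = 0.3·2.2·4.2 = 2.772
var(-H - 3V) = (-1)²·var(H) + (-3)²·var(V) + 2·(-1)·(-3)·Cov(H,V)
= 1·4.84 + 9·17.64 + 6·2.772 = 180.232

180.232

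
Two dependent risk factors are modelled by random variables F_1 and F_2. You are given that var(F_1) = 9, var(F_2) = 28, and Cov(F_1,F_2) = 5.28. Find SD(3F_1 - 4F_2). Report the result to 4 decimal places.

var(3F_1 - 4F_2) = (3)²·var(F_1) + (-4)²·var(F_2) + 2·(3)·(-4)·Cov(F_1,F_2)
= 9·9 + 16·28 + -24·5.28 = 402.28
SD(3F_1 - 4F_2) = √402.28 ≈ 20.0569

20.0569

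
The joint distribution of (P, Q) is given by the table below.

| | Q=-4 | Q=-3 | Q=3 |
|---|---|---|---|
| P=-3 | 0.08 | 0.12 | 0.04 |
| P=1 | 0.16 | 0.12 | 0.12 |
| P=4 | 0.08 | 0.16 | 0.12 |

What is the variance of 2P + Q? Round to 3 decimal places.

E[P] = 1.12,  E[Q] = -1.64,  E[PQ] = -0.72
Var(P) = 8.32 − (1.12)² = 7.0656;  Var(Q) = 11.24 − (-1.64)² = 8.5504
Cov(P,Q) = -0.72 − (1.12)(-1.64) = 1.1168
Var(2P + Q) = (2)²·7.0656 + (1)²·8.5504 + 2·(2)·(1)·1.1168 = 41.28

41.280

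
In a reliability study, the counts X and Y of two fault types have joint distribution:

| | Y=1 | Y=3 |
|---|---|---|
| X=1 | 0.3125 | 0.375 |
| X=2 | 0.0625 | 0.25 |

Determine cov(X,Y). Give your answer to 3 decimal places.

E[X] = 1.3125,  E[Y] = 2.25
E[XY] = 3.0625
cov(X,Y) = E[XY] − E[X]E[Y] = 3.0625 − (1.3125)(2.25) = 0.109375

0.109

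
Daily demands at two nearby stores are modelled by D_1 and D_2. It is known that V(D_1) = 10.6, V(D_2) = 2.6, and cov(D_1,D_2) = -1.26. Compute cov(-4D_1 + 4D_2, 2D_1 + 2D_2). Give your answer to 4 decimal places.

cov(-4D_1 + 4D_2, 2D_1 + 2D_2) = (-4)(2)V(D_1) + (4)(2)V(D_2) + [(-4)(2) + (4)(2)]cov(D_1,D_2)
= -8·10.6 + 8·2.6 + 0·-1.26 = -64

-64.0000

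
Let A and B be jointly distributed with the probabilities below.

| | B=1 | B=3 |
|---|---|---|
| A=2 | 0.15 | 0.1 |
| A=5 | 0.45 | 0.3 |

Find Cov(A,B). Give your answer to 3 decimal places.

0.000

E[A] = 4.25,  E[B] = 1.8
E[AB] = 7.65
Cov(A,B) = E[AB] − E[A]E[B] = 7.65 − (4.25)(1.8) = 0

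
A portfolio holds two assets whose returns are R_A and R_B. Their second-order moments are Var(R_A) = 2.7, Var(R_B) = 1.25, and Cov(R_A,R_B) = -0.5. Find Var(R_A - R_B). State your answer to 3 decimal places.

4.950

Var(R_A - R_B) = (1)²·Var(R_A) + (-1)²·Var(R_B) + 2·(1)·(-1)·Cov(R_A,R_B)
= 1·2.7 + 1·1.25 + -2·-0.5 = 4.95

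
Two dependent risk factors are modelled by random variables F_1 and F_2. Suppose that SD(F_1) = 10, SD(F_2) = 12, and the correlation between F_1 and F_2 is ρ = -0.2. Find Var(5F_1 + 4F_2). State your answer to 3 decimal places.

3844.000

Var(F_1) = (10)² = 100;  Var(F_2) = (12)² = 144
Cov(F_1,F_2) = ρ·SD(F_1)·SD(F_2) = -0.2·10·12 = -24
Var(5F_1 + 4F_2) = (5)²·Var(F_1) + (4)²·Var(F_2) + 2·(5)·(4)·Cov(F_1,F_2)
= 25·100 + 16·144 + 40·-24 = 3844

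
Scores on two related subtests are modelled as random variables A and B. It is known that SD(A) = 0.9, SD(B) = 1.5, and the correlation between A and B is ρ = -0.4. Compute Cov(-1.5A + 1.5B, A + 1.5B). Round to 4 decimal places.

Var(A) = (0.9)² = 0.81;  Var(B) = (1.5)² = 2.25
Cov(A,B) = ρ·SD(A)·SD(B) = -0.4·0.9·1.5 = -0.54
Cov(-1.5A + 1.5B, A + 1.5B) = (-1.5)(1)Var(A) + (1.5)(1.5)Var(B) + [(-1.5)(1.5) + (1.5)(1)]Cov(A,B)
= -1.5·0.81 + 2.25·2.25 + -0.75·-0.54 = 4.2525

4.2525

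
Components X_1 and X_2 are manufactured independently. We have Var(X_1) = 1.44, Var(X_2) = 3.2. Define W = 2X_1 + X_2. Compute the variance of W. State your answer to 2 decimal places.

8.96

By independence, Var(W) = (2)²Var(X_1) + (1)²Var(X_2)
= (2)²·1.44 + (1)²·3.2 = 8.96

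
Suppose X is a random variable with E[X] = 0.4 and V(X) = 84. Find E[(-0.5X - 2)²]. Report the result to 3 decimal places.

25.840

E[-0.5X - 2] = -0.5·0.4 − 2 = -2.2
V(-0.5X - 2) = (-0.5)²·84 = 21
E[(-0.5X - 2)²] = V((-0.5X - 2)) + (E[(-0.5X - 2)])² = 21 + (-2.2)² = 25.84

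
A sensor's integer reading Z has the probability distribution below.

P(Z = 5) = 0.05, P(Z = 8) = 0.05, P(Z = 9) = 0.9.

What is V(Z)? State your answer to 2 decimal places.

0.79

E[Z] = (5)(0.05) + (8)(0.05) + (9)(0.9) = 8.75
E[Z²] = (5)²(0.05) + (8)²(0.05) + (9)²(0.9) = 77.35
V(Z) = E[Z²] − (E[Z])² = 77.35 − (8.75)² = 0.7875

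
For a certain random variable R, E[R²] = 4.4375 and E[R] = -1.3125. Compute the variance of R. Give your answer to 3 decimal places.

Var(R) = 4.4375 − (-1.3125)² = 2.71484375

2.715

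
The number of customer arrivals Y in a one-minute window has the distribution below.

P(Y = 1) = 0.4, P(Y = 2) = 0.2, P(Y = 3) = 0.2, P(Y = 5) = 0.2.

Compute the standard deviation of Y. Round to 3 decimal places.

1.497

E[Y] = (1)(0.4) + (2)(0.2) + (3)(0.2) + (5)(0.2) = 2.4
E[Y²] = (1)²(0.4) + (2)²(0.2) + (3)²(0.2) + (5)²(0.2) = 8
Var(Y) = E[Y²] − (E[Y])² = 8 − (2.4)² = 2.24
sd(Y) = √2.24 ≈ 1.497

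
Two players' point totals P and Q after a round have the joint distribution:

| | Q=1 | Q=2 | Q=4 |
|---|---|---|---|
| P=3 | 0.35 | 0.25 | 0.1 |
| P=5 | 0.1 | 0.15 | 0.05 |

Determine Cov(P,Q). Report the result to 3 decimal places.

E[P] = 3.6,  E[Q] = 1.85
E[PQ] = 6.75
Cov(P,Q) = E[PQ] − E[P]E[Q] = 6.75 − (3.6)(1.85) = 0.09

0.090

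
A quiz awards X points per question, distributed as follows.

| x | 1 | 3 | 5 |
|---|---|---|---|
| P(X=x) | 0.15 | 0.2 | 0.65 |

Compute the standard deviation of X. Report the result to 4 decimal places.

E[X] = (1)(0.15) + (3)(0.2) + (5)(0.65) = 4
E[X²] = (1)²(0.15) + (3)²(0.2) + (5)²(0.65) = 18.2
Var(X) = E[X²] − (E[X])² = 18.2 − (4)² = 2.2
SD(X) = √2.2 ≈ 1.4832

1.4832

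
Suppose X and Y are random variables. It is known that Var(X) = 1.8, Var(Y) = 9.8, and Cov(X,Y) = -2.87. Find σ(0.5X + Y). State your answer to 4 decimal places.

Var(0.5X + Y) = (0.5)²·Var(X) + (1)²·Var(Y) + 2·(0.5)·(1)·Cov(X,Y)
= 0.25·1.8 + 1·9.8 + 1·-2.87 = 7.38
σ(0.5X + Y) = √7.38 ≈ 2.7166

2.7166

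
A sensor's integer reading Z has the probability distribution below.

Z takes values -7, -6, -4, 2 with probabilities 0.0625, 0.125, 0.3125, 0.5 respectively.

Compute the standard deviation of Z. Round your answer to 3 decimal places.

E[Z] = (-7)(0.0625) + (-6)(0.125) + (-4)(0.3125) + (2)(0.5) = -1.4375
E[Z²] = (-7)²(0.0625) + (-6)²(0.125) + (-4)²(0.3125) + (2)²(0.5) = 14.5625
Var(Z) = E[Z²] − (E[Z])² = 14.5625 − (-1.4375)² = 12.49609375
σ(Z) = √12.49609375 ≈ 3.535

3.535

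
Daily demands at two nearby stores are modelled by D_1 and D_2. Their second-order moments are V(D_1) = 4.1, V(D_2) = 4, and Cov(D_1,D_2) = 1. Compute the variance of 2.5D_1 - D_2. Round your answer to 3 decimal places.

V(2.5D_1 - D_2) = (2.5)²·V(D_1) + (-1)²·V(D_2) + 2·(2.5)·(-1)·Cov(D_1,D_2)
= 6.25·4.1 + 1·4 + -5·1 = 24.625

24.625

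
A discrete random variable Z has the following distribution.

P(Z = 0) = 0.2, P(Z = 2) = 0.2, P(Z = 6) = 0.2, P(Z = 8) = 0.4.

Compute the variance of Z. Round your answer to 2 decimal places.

E[Z] = (0)(0.2) + (2)(0.2) + (6)(0.2) + (8)(0.4) = 4.8
E[Z²] = (0)²(0.2) + (2)²(0.2) + (6)²(0.2) + (8)²(0.4) = 33.6
Var(Z) = E[Z²] − (E[Z])² = 33.6 − (4.8)² = 10.56

10.56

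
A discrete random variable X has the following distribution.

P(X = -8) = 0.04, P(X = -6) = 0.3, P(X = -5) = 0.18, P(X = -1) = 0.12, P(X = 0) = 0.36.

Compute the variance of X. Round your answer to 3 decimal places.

E[X] = (-8)(0.04) + (-6)(0.3) + (-5)(0.18) + (-1)(0.12) + (0)(0.36) = -3.14
E[X²] = (-8)²(0.04) + (-6)²(0.3) + (-5)²(0.18) + (-1)²(0.12) + (0)²(0.36) = 17.98
Var(X) = E[X²] − (E[X])² = 17.98 − (-3.14)² = 8.1204

8.120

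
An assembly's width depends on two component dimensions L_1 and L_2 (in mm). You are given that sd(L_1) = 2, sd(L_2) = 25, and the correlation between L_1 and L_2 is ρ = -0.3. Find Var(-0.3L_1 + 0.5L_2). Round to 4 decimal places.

161.1100

Var(L_1) = (2)² = 4;  Var(L_2) = (25)² = 625
Cov(L_1,L_2) = ρ·sd(L_1)·sd(L_2) = -0.3·2·25 = -15
Var(-0.3L_1 + 0.5L_2) = (-0.3)²·Var(L_1) + (0.5)²·Var(L_2) + 2·(-0.3)·(0.5)·Cov(L_1,L_2)
= 0.09·4 + 0.25·625 + -0.3·-15 = 161.11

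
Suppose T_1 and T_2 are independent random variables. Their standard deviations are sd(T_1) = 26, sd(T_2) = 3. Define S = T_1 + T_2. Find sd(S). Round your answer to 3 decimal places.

26.173

V(T_1) = 676, V(T_2) = 9
By independence, V(S) = (1)²V(T_1) + (1)²V(T_2)
= (1)²·676 + (1)²·9 = 685
sd(S) = √685 ≈ 26.173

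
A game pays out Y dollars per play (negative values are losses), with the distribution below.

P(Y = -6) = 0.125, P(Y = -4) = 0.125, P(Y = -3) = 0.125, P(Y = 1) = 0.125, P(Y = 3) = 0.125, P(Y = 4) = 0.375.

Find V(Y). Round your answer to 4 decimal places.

E[Y] = (-6)(0.125) + (-4)(0.125) + (-3)(0.125) + (1)(0.125) + (3)(0.125) + (4)(0.375) = 0.375
E[Y²] = (-6)²(0.125) + (-4)²(0.125) + (-3)²(0.125) + (1)²(0.125) + (3)²(0.125) + (4)²(0.375) = 14.875
V(Y) = E[Y²] − (E[Y])² = 14.875 − (0.375)² = 14.734375

14.7344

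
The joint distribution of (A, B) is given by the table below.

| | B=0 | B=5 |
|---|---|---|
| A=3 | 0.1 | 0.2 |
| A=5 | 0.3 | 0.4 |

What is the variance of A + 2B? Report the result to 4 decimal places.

E[A] = 4.4,  E[B] = 3,  E[AB] = 13
var(A) = 20.2 − (4.4)² = 0.84;  var(B) = 15 − (3)² = 6
cov(A,B) = 13 − (4.4)(3) = -0.2
var(A + 2B) = (1)²·0.84 + (2)²·6 + 2·(1)·(2)·-0.2 = 24.04

24.0400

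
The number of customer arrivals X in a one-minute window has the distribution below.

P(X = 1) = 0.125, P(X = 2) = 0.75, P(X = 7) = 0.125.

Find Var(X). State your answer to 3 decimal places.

3.000

E[X] = (1)(0.125) + (2)(0.75) + (7)(0.125) = 2.5
E[X²] = (1)²(0.125) + (2)²(0.75) + (7)²(0.125) = 9.25
Var(X) = E[X²] − (E[X])² = 9.25 − (2.5)² = 3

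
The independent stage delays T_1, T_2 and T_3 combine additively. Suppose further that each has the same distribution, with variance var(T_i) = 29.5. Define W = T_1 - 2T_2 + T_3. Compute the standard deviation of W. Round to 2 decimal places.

13.30

By independence, var(W) = (1)²var(T_1) + (-2)²var(T_2) + (1)²var(T_3)
= (1)²·29.5 + (-2)²·29.5 + (1)²·29.5 = 177
σ(W) = √177 ≈ 13.30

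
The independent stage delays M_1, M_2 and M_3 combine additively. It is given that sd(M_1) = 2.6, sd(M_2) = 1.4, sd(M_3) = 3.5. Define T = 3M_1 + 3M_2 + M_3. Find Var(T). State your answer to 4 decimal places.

90.7300

Var(M_1) = 6.76, Var(M_2) = 1.96, Var(M_3) = 12.25
By independence, Var(T) = (3)²Var(M_1) + (3)²Var(M_2) + (1)²Var(M_3)
= (3)²·6.76 + (3)²·1.96 + (1)²·12.25 = 90.73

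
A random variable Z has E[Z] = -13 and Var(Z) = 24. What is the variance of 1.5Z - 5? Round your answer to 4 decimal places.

54.0000

Var(1.5Z - 5) = (1.5)²·Var(Z) = 2.25·24 = 54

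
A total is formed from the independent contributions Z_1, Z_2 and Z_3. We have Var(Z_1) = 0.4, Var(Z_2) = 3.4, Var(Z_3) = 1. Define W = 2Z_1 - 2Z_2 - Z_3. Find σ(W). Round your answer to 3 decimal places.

4.025

By independence, Var(W) = (2)²Var(Z_1) + (-2)²Var(Z_2) + (-1)²Var(Z_3)
= (2)²·0.4 + (-2)²·3.4 + (-1)²·1 = 16.2
σ(W) = √16.2 ≈ 4.025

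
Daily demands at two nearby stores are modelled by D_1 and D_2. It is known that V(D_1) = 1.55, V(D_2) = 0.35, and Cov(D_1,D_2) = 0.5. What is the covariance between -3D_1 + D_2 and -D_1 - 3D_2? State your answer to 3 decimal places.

Cov(-3D_1 + D_2, -D_1 - 3D_2) = (-3)(-1)V(D_1) + (1)(-3)V(D_2) + [(-3)(-3) + (1)(-1)]Cov(D_1,D_2)
= 3·1.55 + -3·0.35 + 8·0.5 = 7.6

7.600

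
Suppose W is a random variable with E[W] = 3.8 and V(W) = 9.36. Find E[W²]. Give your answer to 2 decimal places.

23.80

E[W²] = V(W) + (E[W])² = 9.36 + (3.8)² = 23.8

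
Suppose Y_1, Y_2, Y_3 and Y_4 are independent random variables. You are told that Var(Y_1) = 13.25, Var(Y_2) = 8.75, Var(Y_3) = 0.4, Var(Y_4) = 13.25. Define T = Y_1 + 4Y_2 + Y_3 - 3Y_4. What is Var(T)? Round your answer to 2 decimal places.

272.90

By independence, Var(T) = (1)²Var(Y_1) + (4)²Var(Y_2) + (1)²Var(Y_3) + (-3)²Var(Y_4)
= (1)²·13.25 + (4)²·8.75 + (1)²·0.4 + (-3)²·13.25 = 272.9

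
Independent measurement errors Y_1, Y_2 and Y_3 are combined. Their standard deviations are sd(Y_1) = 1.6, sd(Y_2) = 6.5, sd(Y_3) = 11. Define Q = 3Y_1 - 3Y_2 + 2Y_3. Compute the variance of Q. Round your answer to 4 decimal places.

Var(Y_1) = 2.56, Var(Y_2) = 42.25, Var(Y_3) = 121
By independence, Var(Q) = (3)²Var(Y_1) + (-3)²Var(Y_2) + (2)²Var(Y_3)
= (3)²·2.56 + (-3)²·42.25 + (2)²·121 = 887.29

887.2900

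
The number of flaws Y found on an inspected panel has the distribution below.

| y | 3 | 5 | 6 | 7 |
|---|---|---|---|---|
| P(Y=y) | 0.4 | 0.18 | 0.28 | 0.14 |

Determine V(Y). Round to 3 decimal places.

E[Y] = (3)(0.4) + (5)(0.18) + (6)(0.28) + (7)(0.14) = 4.76
E[Y²] = (3)²(0.4) + (5)²(0.18) + (6)²(0.28) + (7)²(0.14) = 25.04
V(Y) = E[Y²] − (E[Y])² = 25.04 − (4.76)² = 2.3824

2.382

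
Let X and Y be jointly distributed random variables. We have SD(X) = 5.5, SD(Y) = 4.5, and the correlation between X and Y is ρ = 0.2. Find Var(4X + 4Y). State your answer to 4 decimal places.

Var(X) = (5.5)² = 30.25;  Var(Y) = (4.5)² = 20.25
cov(X,Y) = ρ·SD(X)·SD(Y) = 0.2·5.5·4.5 = 4.95
Var(4X + 4Y) = (4)²·Var(X) + (4)²·Var(Y) + 2·(4)·(4)·cov(X,Y)
= 16·30.25 + 16·20.25 + 32·4.95 = 966.4

966.4000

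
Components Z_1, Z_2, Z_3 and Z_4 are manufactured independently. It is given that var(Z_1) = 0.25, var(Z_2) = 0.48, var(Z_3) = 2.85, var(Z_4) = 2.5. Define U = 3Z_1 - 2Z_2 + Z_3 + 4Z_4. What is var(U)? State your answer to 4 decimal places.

47.0200

By independence, var(U) = (3)²var(Z_1) + (-2)²var(Z_2) + (1)²var(Z_3) + (4)²var(Z_4)
= (3)²·0.25 + (-2)²·0.48 + (1)²·2.85 + (4)²·2.5 = 47.02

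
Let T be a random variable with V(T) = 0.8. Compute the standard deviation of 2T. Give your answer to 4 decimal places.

V(2T) = (2)²·0.8 = 3.2
sd(2T) = √3.2 ≈ 1.7889

1.7889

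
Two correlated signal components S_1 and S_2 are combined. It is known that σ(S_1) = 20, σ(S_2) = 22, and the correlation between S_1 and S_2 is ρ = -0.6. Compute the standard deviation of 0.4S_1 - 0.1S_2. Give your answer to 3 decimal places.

Var(S_1) = (20)² = 400;  Var(S_2) = (22)² = 484
Cov(S_1,S_2) = ρ·σ(S_1)·σ(S_2) = -0.6·20·22 = -264
Var(0.4S_1 - 0.1S_2) = (0.4)²·Var(S_1) + (-0.1)²·Var(S_2) + 2·(0.4)·(-0.1)·Cov(S_1,S_2)
= 0.16·400 + 0.01·484 + -0.08·-264 = 89.96
σ(0.4S_1 - 0.1S_2) = √89.96 ≈ 9.485

9.485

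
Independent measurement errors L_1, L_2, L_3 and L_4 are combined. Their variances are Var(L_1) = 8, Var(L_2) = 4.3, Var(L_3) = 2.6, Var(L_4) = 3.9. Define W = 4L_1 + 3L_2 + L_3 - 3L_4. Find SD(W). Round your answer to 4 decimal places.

By independence, Var(W) = (4)²Var(L_1) + (3)²Var(L_2) + (1)²Var(L_3) + (-3)²Var(L_4)
= (4)²·8 + (3)²·4.3 + (1)²·2.6 + (-3)²·3.9 = 204.4
SD(W) = √204.4 ≈ 14.2969

14.2969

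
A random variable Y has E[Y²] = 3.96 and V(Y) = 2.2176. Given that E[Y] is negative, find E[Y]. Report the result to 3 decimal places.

(E[Y])² = E[Y²] − V(Y) = 3.96 − 2.2176 = 1.7424
E[Y] = −√1.7424 = -1.32

-1.320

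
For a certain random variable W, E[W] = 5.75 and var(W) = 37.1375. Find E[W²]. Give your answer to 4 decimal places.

70.2000

E[W²] = var(W) + (E[W])² = 37.1375 + (5.75)² = 70.2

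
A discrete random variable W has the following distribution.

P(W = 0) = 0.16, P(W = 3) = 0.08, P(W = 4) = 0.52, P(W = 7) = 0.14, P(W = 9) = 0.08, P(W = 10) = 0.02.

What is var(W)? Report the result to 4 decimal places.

6.5716

E[W] = (0)(0.16) + (3)(0.08) + (4)(0.52) + (7)(0.14) + (9)(0.08) + (10)(0.02) = 4.22
E[W²] = (0)²(0.16) + (3)²(0.08) + (4)²(0.52) + (7)²(0.14) + (9)²(0.08) + (10)²(0.02) = 24.38
var(W) = E[W²] − (E[W])² = 24.38 − (4.22)² = 6.5716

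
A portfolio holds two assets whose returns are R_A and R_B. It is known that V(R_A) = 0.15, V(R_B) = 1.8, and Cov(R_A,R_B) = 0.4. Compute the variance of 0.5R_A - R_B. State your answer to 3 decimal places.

1.438

V(0.5R_A - R_B) = (0.5)²·V(R_A) + (-1)²·V(R_B) + 2·(0.5)·(-1)·Cov(R_A,R_B)
= 0.25·0.15 + 1·1.8 + -1·0.4 = 1.4375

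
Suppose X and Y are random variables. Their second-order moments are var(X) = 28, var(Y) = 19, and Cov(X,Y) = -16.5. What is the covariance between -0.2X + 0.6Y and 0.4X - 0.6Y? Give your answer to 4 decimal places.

Cov(-0.2X + 0.6Y, 0.4X - 0.6Y) = (-0.2)(0.4)var(X) + (0.6)(-0.6)var(Y) + [(-0.2)(-0.6) + (0.6)(0.4)]Cov(X,Y)
= -0.08·28 + -0.36·19 + 0.36·-16.5 = -15.02

-15.0200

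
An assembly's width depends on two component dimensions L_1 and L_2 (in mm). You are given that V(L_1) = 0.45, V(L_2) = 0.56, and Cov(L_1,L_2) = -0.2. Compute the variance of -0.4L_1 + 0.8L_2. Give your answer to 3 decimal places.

V(-0.4L_1 + 0.8L_2) = (-0.4)²·V(L_1) + (0.8)²·V(L_2) + 2·(-0.4)·(0.8)·Cov(L_1,L_2)
= 0.16·0.45 + 0.64·0.56 + -0.64·-0.2 = 0.5584

0.558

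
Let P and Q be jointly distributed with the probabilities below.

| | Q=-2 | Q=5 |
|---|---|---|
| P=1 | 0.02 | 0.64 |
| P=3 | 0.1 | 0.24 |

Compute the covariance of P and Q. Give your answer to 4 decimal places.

E[P] = 1.68,  E[Q] = 4.16
E[PQ] = 6.16
cov(P,Q) = E[PQ] − E[P]E[Q] = 6.16 − (1.68)(4.16) = -0.8288

-0.8288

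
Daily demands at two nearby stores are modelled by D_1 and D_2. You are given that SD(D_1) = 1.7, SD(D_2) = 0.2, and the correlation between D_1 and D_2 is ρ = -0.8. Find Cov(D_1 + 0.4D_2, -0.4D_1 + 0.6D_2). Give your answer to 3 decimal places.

V(D_1) = (1.7)² = 2.89;  V(D_2) = (0.2)² = 0.04
Cov(D_1,D_2) = ρ·SD(D_1)·SD(D_2) = -0.8·1.7·0.2 = -0.272
Cov(D_1 + 0.4D_2, -0.4D_1 + 0.6D_2) = (1)(-0.4)V(D_1) + (0.4)(0.6)V(D_2) + [(1)(0.6) + (0.4)(-0.4)]Cov(D_1,D_2)
= -0.4·2.89 + 0.24·0.04 + 0.44·-0.272 = -1.26608

-1.266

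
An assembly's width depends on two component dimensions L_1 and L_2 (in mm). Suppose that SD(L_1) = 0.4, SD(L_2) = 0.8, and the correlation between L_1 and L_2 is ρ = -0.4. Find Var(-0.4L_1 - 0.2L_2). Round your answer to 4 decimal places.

Var(L_1) = (0.4)² = 0.16;  Var(L_2) = (0.8)² = 0.64
cov(L_1,L_2) = ρ·SD(L_1)·SD(L_2) = -0.4·0.4·0.8 = -0.128
Var(-0.4L_1 - 0.2L_2) = (-0.4)²·Var(L_1) + (-0.2)²·Var(L_2) + 2·(-0.4)·(-0.2)·cov(L_1,L_2)
= 0.16·0.16 + 0.04·0.64 + 0.16·-0.128 = 0.03072

0.0307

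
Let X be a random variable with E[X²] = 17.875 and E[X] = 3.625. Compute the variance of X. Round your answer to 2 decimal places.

Var(X) = 17.875 − (3.625)² = 4.734375

4.73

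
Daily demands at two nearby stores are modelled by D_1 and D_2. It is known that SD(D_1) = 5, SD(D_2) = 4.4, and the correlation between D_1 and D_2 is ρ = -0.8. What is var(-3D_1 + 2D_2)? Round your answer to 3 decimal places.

513.640

var(D_1) = (5)² = 25;  var(D_2) = (4.4)² = 19.36
Cov(D_1,D_2) = ρ·SD(D_1)·SD(D_2) = -0.8·5·4.4 = -17.6
var(-3D_1 + 2D_2) = (-3)²·var(D_1) + (2)²·var(D_2) + 2·(-3)·(2)·Cov(D_1,D_2)
= 9·25 + 4·19.36 + -12·-17.6 = 513.64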